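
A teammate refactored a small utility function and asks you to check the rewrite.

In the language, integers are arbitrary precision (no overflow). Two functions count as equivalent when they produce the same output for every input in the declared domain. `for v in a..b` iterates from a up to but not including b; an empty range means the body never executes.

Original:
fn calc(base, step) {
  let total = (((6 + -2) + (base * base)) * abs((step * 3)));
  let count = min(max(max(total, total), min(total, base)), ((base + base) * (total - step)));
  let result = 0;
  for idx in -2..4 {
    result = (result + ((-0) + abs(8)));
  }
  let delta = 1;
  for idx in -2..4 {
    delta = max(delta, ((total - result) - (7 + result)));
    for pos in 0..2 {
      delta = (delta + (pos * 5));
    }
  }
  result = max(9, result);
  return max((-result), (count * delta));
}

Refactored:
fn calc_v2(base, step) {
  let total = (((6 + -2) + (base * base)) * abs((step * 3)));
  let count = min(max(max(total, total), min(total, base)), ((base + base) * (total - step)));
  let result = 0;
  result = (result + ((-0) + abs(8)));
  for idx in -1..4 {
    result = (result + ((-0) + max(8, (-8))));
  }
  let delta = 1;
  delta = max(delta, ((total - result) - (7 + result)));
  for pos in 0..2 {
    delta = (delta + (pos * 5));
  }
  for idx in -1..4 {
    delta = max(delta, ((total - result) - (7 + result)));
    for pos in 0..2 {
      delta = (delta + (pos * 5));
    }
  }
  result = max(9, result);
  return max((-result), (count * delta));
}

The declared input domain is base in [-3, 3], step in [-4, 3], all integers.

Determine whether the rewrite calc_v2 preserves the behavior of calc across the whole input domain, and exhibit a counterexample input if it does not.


Equivalent — the differences include statement counts differ, loop structure differs, min/max/abs usage differs, arithmetic usage differs, constant usage differs, yet no declared input distinguishes the two.
Tracing base=3, step=-3: calc: total=117, then count=117, then result=0, then (idx=-2), then result=8, then (idx=-1), then result=16, then (idx=0), then result=24, then (idx=1), then result=32, then (idx=2), then result=40, then (idx=3), then result=48, then delta=1, then (idx=-2), then delta=14, then (pos=0), then delta=14, then (pos=1), then delta=19, then (idx=-1), then delta=19, then (pos=0), then delta=19, then (pos=1), then delta=24, then (idx=0), then delta=24, then (pos=0), then delta=24, then (pos=1), then delta=29, then (idx=1), then delta=29, then (pos=0), then delta=29, then (pos=1), then delta=34, then (idx=2), then delta=34, then (pos=0), then delta=34, then (pos=1), then delta=39, then (idx=3), then delta=39, then (pos=0), then delta=39, then (pos=1), then delta=44, then result=48, then returns 5148 | calc_v2: total=117, then count=117, then result=0, then result=8, then (idx=-1), then result=16, then (idx=0), then result=24, then (idx=1), then result=32, then (idx=2), then result=40, then (idx=3), then result=48, then delta=1, then delta=14, then (pos=0), then delta=14, then (pos=1), then delta=19, then (idx=-1), then delta=19, then (pos=0), then delta=19, then (pos=1), then delta=24, then (idx=0), then delta=24, then (pos=0), then delta=24, then (pos=1), then delta=29, then (idx=1), then delta=29, then (pos=0), then delta=29, then (pos=1), then delta=34, then (idx=2), then delta=34, then (pos=0), then delta=34, then (pos=1), then delta=39, then (idx=3), then delta=39, then (pos=0), then delta=39, then (pos=1), then delta=44, then result=48, then returns 5148 — matching result 5148.
An exhaustive pass over the 56 declared inputs shows identical outputs.
verdict: equivalent


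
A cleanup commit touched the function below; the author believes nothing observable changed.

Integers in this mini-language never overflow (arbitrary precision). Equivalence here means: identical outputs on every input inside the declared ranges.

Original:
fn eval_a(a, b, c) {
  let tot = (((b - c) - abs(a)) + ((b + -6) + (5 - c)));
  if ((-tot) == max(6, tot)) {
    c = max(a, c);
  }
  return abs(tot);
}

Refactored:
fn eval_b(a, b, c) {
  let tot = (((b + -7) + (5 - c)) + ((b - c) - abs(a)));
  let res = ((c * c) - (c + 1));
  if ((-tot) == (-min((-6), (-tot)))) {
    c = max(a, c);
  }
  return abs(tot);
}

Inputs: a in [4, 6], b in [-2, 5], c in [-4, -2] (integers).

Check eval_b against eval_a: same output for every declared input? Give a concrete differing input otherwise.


These are not equivalent — on a=4, b=-2, c=-4 the outputs split (1 vs 2).
eval_a: tot=-1, then ((-tot) == max(6, tot)) is false, then returns 1
eval_b: tot=-2, then res=19, then ((-tot) == (-min((-6), (-tot)))) is false, then returns 2
verdict: not equivalent; witness: a=4, b=-2, c=-4


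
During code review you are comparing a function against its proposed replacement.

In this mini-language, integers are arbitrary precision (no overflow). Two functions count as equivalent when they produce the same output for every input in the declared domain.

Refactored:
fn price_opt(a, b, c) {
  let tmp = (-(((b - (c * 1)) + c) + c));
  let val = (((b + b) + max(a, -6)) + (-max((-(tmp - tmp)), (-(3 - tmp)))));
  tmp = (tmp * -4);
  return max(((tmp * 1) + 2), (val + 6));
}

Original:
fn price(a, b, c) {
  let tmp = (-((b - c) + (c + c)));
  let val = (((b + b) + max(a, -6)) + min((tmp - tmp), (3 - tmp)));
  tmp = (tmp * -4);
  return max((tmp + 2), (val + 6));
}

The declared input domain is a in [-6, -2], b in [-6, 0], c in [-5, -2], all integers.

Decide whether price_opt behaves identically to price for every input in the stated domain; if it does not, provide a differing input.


Behavior is preserved: although min/max/abs usage differs; constant usage differs; arithmetic usage differs, the outputs never diverge.
Tracing a=-4, b=0, c=-5: price: tmp becomes 5; next val becomes -6; next tmp becomes -20; next final value 0 | price_opt: tmp becomes 5; next val becomes -6; next tmp becomes -20; next final value 0 — matching result 0.
Checked all 140 inputs in the declared domain: the outputs agree on every one.
verdict: equivalent


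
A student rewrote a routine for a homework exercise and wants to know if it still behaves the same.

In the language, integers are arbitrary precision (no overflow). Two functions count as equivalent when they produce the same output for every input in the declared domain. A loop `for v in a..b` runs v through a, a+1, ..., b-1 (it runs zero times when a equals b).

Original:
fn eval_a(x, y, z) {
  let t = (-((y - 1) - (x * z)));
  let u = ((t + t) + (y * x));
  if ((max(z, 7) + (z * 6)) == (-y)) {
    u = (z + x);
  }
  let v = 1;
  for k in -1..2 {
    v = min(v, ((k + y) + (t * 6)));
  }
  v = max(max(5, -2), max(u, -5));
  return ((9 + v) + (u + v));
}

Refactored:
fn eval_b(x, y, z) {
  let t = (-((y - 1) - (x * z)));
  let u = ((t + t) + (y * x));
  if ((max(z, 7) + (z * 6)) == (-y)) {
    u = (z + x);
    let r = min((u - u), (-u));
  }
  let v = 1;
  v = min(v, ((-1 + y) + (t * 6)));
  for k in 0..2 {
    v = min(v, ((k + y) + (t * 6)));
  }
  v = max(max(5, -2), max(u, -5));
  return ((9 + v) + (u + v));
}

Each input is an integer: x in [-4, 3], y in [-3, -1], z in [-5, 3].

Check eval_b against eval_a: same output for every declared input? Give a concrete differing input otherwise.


Although statement counts differ, and loop structure differs, and arithmetic usage differs, and constant usage differs, and min/max/abs usage differs, and local variable names differ, 216/216 inputs agree.
verdict: equivalent


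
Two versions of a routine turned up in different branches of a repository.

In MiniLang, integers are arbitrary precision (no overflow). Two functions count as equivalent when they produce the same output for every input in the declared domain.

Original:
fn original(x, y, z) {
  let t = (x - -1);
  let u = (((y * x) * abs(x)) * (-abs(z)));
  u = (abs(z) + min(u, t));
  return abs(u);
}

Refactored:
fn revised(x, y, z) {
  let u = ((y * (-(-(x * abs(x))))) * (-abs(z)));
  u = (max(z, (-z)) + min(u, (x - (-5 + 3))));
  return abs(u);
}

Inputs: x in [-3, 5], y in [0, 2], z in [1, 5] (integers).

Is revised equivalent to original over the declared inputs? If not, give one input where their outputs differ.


On input x=-3, y=0, z=1, original returns 1 while revised returns 0.
verdict: not equivalent; witness: x=-3, y=0, z=1


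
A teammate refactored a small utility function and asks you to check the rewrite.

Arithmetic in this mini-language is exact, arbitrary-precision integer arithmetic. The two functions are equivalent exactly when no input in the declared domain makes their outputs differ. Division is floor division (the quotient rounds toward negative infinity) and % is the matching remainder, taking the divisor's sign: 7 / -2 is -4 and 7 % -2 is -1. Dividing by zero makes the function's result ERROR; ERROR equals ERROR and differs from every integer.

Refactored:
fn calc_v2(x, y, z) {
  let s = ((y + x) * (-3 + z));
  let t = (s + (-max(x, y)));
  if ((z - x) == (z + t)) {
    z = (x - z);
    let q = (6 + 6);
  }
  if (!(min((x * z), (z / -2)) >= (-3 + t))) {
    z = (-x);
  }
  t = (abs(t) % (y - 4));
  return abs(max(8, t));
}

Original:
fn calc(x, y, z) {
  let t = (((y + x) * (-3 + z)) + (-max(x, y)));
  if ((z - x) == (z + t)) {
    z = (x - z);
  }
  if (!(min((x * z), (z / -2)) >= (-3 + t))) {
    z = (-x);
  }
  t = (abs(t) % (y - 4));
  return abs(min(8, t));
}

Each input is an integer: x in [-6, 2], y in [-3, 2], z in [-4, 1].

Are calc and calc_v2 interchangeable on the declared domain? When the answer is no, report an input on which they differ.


Take x=-6, y=-3, z=-4.
calc: t = 66; ((z - x) == (z + t)) -> false; (!(min((x * z), (z / -2)) >= (-3 + t))) -> true; z = 6; t = -4; return 4
calc_v2: s = 63; t = 66; ((z - x) == (z + t)) -> false; (!(min((x * z), (z / -2)) >= (-3 + t))) -> true; z = 6; t = -4; return 8
4 != 8, so the rewrite changes behavior.
verdict: not equivalent; witness: x=-6, y=-3, z=-4


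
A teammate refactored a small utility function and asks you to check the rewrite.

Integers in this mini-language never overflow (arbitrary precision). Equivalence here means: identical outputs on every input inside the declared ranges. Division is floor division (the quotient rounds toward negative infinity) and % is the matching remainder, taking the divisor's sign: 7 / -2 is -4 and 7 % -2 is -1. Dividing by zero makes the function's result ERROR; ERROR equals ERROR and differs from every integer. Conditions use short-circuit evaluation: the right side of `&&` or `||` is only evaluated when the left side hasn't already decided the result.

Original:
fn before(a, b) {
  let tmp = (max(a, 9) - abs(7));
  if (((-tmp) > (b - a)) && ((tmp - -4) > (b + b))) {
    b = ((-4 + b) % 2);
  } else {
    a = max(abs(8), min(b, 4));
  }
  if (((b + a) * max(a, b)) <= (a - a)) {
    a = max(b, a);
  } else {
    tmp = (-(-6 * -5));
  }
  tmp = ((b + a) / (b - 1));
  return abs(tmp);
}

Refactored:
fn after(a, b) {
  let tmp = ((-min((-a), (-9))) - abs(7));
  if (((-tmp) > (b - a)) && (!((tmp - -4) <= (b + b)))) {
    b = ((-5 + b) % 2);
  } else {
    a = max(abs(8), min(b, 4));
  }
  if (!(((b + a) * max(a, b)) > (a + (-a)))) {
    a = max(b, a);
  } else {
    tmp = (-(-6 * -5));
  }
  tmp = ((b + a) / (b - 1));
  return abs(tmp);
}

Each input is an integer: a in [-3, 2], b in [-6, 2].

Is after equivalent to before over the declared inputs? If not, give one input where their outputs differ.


Evaluate both at a=-3, b=-6.
before: tmp = 2; (((-tmp) > (b - a)) && ((tmp - -4) > (b + b))) -> true; b = 0; (((b + a) * max(a, b)) <= (a - a)) -> true; a = 0; tmp = 0; return 0
after: tmp = 2; (((-tmp) > (b - a)) && (!((tmp - -4) <= (b + b)))) -> true; b = 1; (!(((b + a) * max(a, b)) > (a + (-a)))) -> true; a = 1; division by zero -> ERROR
0 vs ERROR — the two versions disagree here.
verdict: not equivalent; witness: a=-3, b=-6


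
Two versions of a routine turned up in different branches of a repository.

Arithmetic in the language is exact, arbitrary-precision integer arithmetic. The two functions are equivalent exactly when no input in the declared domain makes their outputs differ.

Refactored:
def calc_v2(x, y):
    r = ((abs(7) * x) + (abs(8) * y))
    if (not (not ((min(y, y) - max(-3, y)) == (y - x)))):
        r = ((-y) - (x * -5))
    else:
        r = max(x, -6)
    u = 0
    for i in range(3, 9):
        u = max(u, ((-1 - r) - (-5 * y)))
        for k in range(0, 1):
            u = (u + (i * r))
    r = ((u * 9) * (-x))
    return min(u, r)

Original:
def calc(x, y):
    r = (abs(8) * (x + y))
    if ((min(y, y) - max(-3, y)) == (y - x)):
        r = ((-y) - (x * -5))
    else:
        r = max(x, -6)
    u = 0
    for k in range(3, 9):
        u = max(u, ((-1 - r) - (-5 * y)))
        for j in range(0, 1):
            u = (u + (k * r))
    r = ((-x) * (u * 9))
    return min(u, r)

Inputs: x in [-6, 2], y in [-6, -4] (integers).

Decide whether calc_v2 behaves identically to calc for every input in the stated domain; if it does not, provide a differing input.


Equivalent. The edit looks behavioral (`8` became `7`), but over these ranges it never changes the outcome.
Every one of the 27 inputs gives matching results.
As a probe, take x=-6, y=-6: calc runs r=-96, then ((min(y, y) - max(-3, y)) == (y - x)) is false, then r=-6, then u=0, then (k=3), then u=0, then (j=0), then u=-18, then (k=4), then u=-18, then (j=0), then u=-42, then (k=5), then u=-25, then (j=0), then u=-55, then (k=6), then u=-25, then (j=0), then u=-61, then (k=7), then u=-25, then (j=0), then u=-67, then (k=8), then u=-25, then (j=0), then u=-73, then r=-3942, then returns -3942; calc_v2 runs r=-90, then (not (not ((min(y, y) - max(-3, y)) == (y - x)))) is false, then r=-6, then u=0, then (i=3), then u=0, then (k=0), then u=-18, then (i=4), then u=-18, then (k=0), then u=-42, then (i=5), then u=-25, then (k=0), then u=-55, then (i=6), then u=-25, then (k=0), then u=-61, then (i=7), then u=-25, then (k=0), then u=-67, then (i=8), then u=-25, then (k=0), then u=-73, then r=-3942, then returns -3942; both end at -3942.
verdict: equivalent


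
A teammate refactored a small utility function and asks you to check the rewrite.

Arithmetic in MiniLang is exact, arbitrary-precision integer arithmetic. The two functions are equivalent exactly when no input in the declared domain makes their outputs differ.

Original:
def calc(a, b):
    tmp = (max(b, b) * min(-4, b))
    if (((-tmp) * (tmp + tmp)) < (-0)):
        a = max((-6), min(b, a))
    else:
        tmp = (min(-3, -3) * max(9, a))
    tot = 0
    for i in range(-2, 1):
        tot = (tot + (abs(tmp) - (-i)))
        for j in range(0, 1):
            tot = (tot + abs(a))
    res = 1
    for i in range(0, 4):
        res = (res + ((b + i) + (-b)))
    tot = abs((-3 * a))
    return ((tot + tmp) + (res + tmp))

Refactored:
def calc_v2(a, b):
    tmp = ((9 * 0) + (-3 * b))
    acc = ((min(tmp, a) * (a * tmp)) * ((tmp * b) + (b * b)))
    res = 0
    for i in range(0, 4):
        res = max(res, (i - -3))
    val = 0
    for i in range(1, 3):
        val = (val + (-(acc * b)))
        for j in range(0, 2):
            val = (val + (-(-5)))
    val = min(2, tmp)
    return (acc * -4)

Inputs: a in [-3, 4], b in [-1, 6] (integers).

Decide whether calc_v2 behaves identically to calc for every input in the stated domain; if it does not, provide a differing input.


At a=-3, b=-1: calc gives 24, calc_v2 gives 216.
verdict: not equivalent; witness: a=-3, b=-1


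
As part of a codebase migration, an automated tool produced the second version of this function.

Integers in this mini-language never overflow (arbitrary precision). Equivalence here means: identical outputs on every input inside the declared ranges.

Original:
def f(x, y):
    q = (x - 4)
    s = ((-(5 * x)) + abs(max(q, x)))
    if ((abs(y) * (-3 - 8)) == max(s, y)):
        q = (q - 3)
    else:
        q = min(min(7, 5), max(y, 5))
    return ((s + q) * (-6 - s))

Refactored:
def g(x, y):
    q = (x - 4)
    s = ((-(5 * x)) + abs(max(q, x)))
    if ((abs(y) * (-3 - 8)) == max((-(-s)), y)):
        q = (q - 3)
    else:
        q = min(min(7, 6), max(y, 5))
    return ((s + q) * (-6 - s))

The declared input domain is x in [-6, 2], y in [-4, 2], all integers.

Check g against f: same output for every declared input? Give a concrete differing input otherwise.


Equivalent. The one real change (`5` became `6`) has no effect anywhere in the declared ranges.
Every one of the 63 inputs gives matching results.
As a probe, take x=-2, y=0: f runs q becomes -6; next s becomes 12; next ((abs(y) * (-3 - 8)) == max(s, y)) evaluates to false; next q becomes 5; next final value -306; g runs q becomes -6; next s becomes 12; next ((abs(y) * (-3 - 8)) == max((-(-s)), y)) evaluates to false; next q becomes 5; next final value -306; both end at -306.
verdict: equivalent


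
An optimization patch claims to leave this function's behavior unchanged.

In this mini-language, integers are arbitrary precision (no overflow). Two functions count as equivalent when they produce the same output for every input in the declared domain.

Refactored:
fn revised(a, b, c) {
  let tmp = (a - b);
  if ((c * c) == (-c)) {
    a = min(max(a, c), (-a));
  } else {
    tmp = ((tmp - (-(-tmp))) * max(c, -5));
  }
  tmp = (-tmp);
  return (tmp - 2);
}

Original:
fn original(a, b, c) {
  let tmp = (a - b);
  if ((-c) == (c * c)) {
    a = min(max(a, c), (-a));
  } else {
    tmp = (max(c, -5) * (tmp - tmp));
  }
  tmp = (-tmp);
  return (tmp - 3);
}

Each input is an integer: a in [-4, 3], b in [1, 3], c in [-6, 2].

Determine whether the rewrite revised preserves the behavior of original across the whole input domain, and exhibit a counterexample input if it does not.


Take a=-4, b=1, c=-6.
original: tmp=-5, then ((-c) == (c * c)) is false, then tmp=0, then tmp=0, then returns -3
revised: tmp=-5, then ((c * c) == (-c)) is false, then tmp=0, then tmp=0, then returns -2
-3 vs -2 — the two versions disagree here.
verdict: not equivalent; witness: a=-4, b=1, c=-6


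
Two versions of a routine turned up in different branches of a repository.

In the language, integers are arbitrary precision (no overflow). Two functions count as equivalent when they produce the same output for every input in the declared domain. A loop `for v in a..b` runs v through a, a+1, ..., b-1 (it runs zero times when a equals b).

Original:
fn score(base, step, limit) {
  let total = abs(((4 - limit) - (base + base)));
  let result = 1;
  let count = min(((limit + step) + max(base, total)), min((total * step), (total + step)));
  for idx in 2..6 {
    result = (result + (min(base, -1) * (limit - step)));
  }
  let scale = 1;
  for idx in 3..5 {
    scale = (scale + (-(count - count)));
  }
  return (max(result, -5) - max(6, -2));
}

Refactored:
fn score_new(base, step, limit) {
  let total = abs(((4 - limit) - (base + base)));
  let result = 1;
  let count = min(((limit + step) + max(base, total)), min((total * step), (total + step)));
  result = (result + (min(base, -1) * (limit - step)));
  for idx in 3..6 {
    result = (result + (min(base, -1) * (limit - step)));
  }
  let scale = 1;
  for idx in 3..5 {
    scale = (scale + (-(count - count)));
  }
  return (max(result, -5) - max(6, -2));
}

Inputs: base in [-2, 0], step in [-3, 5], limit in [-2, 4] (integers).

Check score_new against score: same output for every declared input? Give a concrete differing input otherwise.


Behavior is preserved: although constant usage differs; and arithmetic usage differs; and loop structure differs; and statement counts differ; and min/max/abs usage differs, the outputs never diverge.
As a probe, take base=0, step=-3, limit=0: score runs total = 4; result = 1; count = -12; [idx=2]; result = -2; [idx=3]; result = -5; [idx=4]; result = -8; [idx=5]; result = -11; scale = 1; [idx=3]; scale = 1; [idx=4]; scale = 1; return -11; score_new runs total = 4; result = 1; count = -12; result = -2; [idx=3]; result = -5; [idx=4]; result = -8; [idx=5]; result = -11; scale = 1; [idx=3]; scale = 1; [idx=4]; scale = 1; return -11; both end at -11.
Every one of the 189 inputs gives matching results.
verdict: equivalent


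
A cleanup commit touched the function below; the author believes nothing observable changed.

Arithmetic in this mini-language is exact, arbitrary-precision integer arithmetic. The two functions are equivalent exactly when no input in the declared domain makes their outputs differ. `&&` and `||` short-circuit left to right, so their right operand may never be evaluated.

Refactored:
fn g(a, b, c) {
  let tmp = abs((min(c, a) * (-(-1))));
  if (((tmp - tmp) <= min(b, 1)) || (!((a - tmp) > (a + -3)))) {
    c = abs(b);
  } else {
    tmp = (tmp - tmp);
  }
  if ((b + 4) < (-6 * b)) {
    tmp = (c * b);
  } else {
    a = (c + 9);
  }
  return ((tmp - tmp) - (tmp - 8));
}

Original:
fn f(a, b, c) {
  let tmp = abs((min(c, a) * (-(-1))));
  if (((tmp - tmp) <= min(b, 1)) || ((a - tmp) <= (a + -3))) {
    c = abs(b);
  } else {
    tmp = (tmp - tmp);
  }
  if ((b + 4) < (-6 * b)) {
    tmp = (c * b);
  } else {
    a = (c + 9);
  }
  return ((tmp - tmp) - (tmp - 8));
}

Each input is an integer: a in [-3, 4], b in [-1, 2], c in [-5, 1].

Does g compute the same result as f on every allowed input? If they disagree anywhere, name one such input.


Although boolean connective usage differs; and comparison usage differs, 224/224 inputs agree.
verdict: equivalent


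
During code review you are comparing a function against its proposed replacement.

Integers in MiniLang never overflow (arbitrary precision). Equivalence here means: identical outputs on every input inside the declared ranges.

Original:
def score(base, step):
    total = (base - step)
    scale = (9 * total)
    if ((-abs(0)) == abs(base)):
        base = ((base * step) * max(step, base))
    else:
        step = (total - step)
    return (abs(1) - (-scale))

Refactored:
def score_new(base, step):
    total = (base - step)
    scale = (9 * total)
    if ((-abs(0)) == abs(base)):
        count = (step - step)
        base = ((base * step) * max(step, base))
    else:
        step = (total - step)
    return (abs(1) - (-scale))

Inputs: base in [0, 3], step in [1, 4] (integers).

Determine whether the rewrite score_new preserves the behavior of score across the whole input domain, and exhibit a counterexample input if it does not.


The two versions differ — the changes include arithmetic usage differs; statement counts differ; local variable names differ.
Spot check at base=0, step=4 — score: total=-4, then scale=-36, then ((-abs(0)) == abs(base)) is true, then base=0, then returns -35. score_new: total=-4, then scale=-36, then ((-abs(0)) == abs(base)) is true, then count=0, then base=0, then returns -35. Both give -35.
Checked all 16 inputs in the declared domain: the outputs agree on every one.
verdict: equivalent


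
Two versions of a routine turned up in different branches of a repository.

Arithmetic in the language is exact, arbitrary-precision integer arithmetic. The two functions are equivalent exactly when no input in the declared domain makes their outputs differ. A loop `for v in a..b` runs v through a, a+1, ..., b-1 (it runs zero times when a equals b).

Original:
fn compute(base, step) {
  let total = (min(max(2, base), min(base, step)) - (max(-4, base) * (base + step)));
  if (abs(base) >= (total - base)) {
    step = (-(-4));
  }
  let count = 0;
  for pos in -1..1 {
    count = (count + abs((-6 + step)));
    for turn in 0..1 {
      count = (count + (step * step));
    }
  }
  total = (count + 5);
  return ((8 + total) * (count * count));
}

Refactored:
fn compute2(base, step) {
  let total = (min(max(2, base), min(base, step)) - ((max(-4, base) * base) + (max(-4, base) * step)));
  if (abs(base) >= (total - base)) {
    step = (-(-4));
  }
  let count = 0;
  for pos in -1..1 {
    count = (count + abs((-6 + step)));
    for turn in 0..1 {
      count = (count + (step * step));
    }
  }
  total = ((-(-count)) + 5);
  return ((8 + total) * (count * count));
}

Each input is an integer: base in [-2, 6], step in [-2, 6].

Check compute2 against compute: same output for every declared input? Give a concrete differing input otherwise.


This is a faithful refactor — constant usage differs, arithmetic usage differs, min/max/abs usage differs, but the computed results match everywhere.
As a probe, take base=1, step=-2: compute runs total=-1, then (abs(base) >= (total - base)) is true, then step=4, then count=0, then (pos=-1), then count=2, then (turn=0), then count=18, then (pos=0), then count=20, then (turn=0), then count=36, then total=41, then returns 63504; compute2 runs total=-1, then (abs(base) >= (total - base)) is true, then step=4, then count=0, then (pos=-1), then count=2, then (turn=0), then count=18, then (pos=0), then count=20, then (turn=0), then count=36, then total=41, then returns 63504; both end at 63504.
Across all 81 domain points the two functions coincide.
verdict: equivalent


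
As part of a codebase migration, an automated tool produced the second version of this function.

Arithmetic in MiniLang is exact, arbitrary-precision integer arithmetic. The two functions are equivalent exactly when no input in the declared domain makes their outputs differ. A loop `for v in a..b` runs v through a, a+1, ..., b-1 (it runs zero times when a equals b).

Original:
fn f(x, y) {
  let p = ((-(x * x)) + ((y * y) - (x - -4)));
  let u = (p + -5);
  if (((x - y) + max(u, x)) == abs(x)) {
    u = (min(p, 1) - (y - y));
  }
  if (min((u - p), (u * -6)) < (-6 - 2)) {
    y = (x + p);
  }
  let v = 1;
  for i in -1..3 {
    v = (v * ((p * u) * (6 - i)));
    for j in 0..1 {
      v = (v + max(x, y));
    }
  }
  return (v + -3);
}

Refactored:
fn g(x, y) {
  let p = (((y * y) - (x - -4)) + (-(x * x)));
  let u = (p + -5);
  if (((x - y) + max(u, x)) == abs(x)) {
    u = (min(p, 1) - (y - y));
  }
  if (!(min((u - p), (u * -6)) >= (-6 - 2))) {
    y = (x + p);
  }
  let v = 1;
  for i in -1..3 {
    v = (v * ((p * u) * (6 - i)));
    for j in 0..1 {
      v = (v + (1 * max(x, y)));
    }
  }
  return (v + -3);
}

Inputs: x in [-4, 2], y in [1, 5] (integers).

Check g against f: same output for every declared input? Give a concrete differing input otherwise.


This is a faithful refactor — comparison usage differs; and constant usage differs; and boolean connective usage differs; and arithmetic usage differs, but the computed results match everywhere.
As a probe, take x=2, y=4: f runs p := 6 | u := 1 | (((x - y) + max(u, x)) == abs(x)): false | (min((u - p), (u * -6)) < (-6 - 2)): false | v := 1 | iter i=-1: | v := 42 | iter j=0: | v := 46 | iter i=0: | v := 1656 | iter j=0: | v := 1660 | iter i=1: | v := 49800 | iter j=0: | v := 49804 | iter i=2: | v := 1195296 | iter j=0: | v := 1195300 | result 1195297; g runs p := 6 | u := 1 | (((x - y) + max(u, x)) == abs(x)): false | (!(min((u - p), (u * -6)) >= (-6 - 2))): false | v := 1 | iter i=-1: | v := 42 | iter j=0: | v := 46 | iter i=0: | v := 1656 | iter j=0: | v := 1660 | iter i=1: | v := 49800 | iter j=0: | v := 49804 | iter i=2: | v := 1195296 | iter j=0: | v := 1195300 | result 1195297; both end at 1195297.
Checked all 35 inputs in the declared domain: the outputs agree on every one.
verdict: equivalent


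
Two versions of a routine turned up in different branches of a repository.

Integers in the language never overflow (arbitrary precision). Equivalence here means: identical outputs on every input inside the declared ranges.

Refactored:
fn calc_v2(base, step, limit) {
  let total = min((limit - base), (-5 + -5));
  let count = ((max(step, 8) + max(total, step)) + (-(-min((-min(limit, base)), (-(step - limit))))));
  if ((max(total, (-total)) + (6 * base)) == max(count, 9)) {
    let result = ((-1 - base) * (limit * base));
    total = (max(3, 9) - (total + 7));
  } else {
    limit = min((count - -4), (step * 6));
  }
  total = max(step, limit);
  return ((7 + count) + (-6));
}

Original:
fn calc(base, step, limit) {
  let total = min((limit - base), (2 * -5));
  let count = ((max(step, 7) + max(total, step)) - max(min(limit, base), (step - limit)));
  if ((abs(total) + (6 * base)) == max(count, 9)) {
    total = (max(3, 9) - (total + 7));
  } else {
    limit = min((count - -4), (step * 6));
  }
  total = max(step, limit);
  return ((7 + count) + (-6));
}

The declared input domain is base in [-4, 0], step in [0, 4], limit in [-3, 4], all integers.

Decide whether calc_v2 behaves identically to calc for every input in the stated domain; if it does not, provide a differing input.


Consider the input base=-4, step=0, limit=-3.
calc: total becomes -10; next count becomes 4; next ((abs(total) + (6 * base)) == max(count, 9)) evaluates to false; next limit becomes 0; next total becomes 0; next final value 5
calc_v2: total becomes -10; next count becomes 5; next ((max(total, (-total)) + (6 * base)) == max(count, 9)) evaluates to false; next limit becomes 0; next total becomes 0; next final value 6
5 vs 6 — the two versions disagree here.
verdict: not equivalent; witness: base=-4, step=0, limit=-3


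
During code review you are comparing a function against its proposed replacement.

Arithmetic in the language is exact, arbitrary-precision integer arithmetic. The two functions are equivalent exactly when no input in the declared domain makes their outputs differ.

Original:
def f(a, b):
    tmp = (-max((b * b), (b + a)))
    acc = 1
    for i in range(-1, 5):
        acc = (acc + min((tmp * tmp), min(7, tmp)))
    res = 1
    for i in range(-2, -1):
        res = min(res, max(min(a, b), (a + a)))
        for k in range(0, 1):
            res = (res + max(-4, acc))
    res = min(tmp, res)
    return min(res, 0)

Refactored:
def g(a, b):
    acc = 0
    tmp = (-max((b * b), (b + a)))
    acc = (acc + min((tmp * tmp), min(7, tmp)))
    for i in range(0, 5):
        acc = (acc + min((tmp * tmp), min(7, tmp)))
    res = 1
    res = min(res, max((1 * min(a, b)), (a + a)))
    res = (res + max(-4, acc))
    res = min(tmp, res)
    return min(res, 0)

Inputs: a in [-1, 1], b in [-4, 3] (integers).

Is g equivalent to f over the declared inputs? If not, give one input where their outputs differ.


There is a counterexample at a=-1, b=0: 0 on one side, -1 on the other.
f: tmp = 0; acc = 1; [i=-1]; acc = 1; [i=0]; acc = 1; [i=1]; acc = 1; [i=2]; acc = 1; [i=3]; acc = 1; [i=4]; acc = 1; res = 1; [i=-2]; res = -1; [k=0]; res = 0; res = 0; return 0
g: acc = 0; tmp = 0; acc = 0; [i=0]; acc = 0; [i=1]; acc = 0; [i=2]; acc = 0; [i=3]; acc = 0; [i=4]; acc = 0; res = 1; res = -1; res = -1; res = -1; return -1
verdict: not equivalent; witness: a=-1, b=0


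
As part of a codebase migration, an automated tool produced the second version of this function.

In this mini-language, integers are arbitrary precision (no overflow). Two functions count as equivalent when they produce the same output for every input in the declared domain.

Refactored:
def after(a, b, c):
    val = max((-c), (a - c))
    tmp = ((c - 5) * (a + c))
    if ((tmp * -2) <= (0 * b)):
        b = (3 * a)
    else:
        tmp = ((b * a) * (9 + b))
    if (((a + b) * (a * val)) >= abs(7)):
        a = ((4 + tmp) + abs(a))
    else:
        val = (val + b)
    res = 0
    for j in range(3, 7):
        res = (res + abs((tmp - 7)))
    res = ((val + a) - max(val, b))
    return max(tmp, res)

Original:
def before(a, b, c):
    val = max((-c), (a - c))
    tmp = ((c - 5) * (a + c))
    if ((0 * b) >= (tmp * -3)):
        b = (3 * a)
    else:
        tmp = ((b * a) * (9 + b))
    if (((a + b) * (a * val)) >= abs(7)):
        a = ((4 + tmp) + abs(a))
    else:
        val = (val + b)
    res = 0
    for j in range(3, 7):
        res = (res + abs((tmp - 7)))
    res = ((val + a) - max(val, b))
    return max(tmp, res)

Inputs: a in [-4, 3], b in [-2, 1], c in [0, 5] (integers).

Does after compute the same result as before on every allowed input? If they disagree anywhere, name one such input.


Equivalent. The suspicious edit (`-3` became `-2`) never changes the result for any input inside the declared domain.
An exhaustive pass over the 192 declared inputs shows identical outputs.
Spot check at a=-2, b=1, c=0 — before: val = 0; tmp = 10; ((0 * b) >= (tmp * -3)) -> true; b = -6; (((a + b) * (a * val)) >= abs(7)) -> false; val = -6; res = 0; [j=3]; res = 3; [j=4]; res = 6; [j=5]; res = 9; [j=6]; res = 12; res = -2; return 10. after: val = 0; tmp = 10; ((tmp * -2) <= (0 * b)) -> true; b = -6; (((a + b) * (a * val)) >= abs(7)) -> false; val = -6; res = 0; [j=3]; res = 3; [j=4]; res = 6; [j=5]; res = 9; [j=6]; res = 12; res = -2; return 10. Both give 10.
verdict: equivalent


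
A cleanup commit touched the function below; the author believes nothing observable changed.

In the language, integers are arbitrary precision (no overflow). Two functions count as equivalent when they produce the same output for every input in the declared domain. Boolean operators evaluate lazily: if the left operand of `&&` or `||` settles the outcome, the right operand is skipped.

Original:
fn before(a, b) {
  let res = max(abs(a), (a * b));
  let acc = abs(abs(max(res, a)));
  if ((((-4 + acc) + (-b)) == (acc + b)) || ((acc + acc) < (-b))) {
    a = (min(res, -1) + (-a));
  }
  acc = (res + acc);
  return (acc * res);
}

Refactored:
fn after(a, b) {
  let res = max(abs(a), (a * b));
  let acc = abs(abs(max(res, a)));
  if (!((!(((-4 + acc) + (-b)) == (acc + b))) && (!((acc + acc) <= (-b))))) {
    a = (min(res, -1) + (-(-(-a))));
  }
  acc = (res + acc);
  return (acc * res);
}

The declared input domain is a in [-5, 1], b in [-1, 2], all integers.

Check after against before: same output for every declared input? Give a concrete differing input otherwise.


Equivalent. Although `((acc + acc) < (-b))` became `((acc + acc) <= (-b))`, no input in the stated domain can expose it.
Sweeping the whole domain (28 inputs) finds no disagreement.
Tracing a=-2, b=2: before: res = 2; acc = 2; ((((-4 + acc) + (-b)) == (acc + b)) || ((acc + acc) < (-b))) -> false; acc = 4; return 8 | after: res = 2; acc = 2; (!((!(((-4 + acc) + (-b)) == (acc + b))) && (!((acc + acc) <= (-b))))) -> false; acc = 4; return 8 — matching result 8.
verdict: equivalent


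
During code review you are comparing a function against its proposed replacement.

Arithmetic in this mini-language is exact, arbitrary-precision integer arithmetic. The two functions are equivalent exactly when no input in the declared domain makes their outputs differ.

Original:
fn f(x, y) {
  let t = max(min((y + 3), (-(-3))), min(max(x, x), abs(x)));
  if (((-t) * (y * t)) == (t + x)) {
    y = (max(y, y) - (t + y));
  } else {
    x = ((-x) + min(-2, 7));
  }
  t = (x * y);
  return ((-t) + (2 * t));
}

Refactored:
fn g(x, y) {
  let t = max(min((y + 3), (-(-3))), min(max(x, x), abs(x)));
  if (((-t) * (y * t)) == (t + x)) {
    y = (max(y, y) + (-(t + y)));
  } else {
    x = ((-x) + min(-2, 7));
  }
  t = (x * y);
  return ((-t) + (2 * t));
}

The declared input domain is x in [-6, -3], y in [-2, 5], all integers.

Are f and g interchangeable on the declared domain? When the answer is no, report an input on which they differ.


Equivalent — the differences include arithmetic usage differs, yet no declared input distinguishes the two.
One worked example (x=-4, y=3) — f: t := 3 | (((-t) * (y * t)) == (t + x)): false | x := 2 | t := 6 | result 6; g: t := 3 | (((-t) * (y * t)) == (t + x)): false | x := 2 | t := 6 | result 6; agreement on 6.
An exhaustive pass over the 32 declared inputs shows identical outputs.
verdict: equivalent


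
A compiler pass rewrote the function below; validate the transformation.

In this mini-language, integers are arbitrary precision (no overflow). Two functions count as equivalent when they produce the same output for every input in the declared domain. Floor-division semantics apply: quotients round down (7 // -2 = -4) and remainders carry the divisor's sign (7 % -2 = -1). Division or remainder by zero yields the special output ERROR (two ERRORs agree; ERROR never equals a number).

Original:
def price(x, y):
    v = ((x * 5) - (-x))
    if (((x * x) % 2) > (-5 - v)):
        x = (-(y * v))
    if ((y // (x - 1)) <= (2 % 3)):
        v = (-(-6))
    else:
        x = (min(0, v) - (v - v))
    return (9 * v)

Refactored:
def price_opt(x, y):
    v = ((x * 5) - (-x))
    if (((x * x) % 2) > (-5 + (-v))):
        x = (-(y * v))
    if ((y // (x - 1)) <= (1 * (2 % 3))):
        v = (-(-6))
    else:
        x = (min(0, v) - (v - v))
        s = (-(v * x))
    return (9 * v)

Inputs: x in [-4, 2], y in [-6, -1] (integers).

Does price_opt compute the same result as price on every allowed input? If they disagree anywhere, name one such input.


This is a faithful refactor — constant usage differs, plus statement counts differ, plus arithmetic usage differs, plus local variable names differ, but the computed results match everywhere.
Spot check at x=-4, y=-3 — price: v := -24 | (((x * x) % 2) > (-5 - v)): false | ((y // (x - 1)) <= (2 % 3)): true | v := 6 | result 54. price_opt: v := -24 | (((x * x) % 2) > (-5 + (-v))): false | ((y // (x - 1)) <= (1 * (2 % 3))): true | v := 6 | result 54. Both give 54.
Checked all 42 inputs in the declared domain: the outputs agree on every one.
verdict: equivalent


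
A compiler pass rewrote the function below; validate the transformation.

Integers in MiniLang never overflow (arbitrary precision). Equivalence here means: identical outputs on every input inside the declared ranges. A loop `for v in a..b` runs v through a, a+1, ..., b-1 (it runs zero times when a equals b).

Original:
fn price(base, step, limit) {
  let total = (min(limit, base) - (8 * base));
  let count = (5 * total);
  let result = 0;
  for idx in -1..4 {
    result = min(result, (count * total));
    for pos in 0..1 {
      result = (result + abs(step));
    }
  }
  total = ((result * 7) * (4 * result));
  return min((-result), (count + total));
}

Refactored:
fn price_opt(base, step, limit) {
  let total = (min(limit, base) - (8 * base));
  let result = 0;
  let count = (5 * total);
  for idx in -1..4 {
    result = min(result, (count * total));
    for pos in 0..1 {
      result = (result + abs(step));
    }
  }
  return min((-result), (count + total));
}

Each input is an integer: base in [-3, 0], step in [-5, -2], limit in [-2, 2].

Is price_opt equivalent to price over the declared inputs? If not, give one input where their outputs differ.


These are not equivalent — on base=0, step=-2, limit=-2 the outputs split (-10 vs -12).
price: total=-2, then count=-10, then result=0, then (idx=-1), then result=0, then (pos=0), then result=2, then (idx=0), then result=2, then (pos=0), then result=4, then (idx=1), then result=4, then (pos=0), then result=6, then (idx=2), then result=6, then (pos=0), then result=8, then (idx=3), then result=8, then (pos=0), then result=10, then total=2800, then returns -10
price_opt: total=-2, then result=0, then count=-10, then (idx=-1), then result=0, then (pos=0), then result=2, then (idx=0), then result=2, then (pos=0), then result=4, then (idx=1), then result=4, then (pos=0), then result=6, then (idx=2), then result=6, then (pos=0), then result=8, then (idx=3), then result=8, then (pos=0), then result=10, then returns -12
verdict: not equivalent; witness: base=0, step=-2, limit=-2


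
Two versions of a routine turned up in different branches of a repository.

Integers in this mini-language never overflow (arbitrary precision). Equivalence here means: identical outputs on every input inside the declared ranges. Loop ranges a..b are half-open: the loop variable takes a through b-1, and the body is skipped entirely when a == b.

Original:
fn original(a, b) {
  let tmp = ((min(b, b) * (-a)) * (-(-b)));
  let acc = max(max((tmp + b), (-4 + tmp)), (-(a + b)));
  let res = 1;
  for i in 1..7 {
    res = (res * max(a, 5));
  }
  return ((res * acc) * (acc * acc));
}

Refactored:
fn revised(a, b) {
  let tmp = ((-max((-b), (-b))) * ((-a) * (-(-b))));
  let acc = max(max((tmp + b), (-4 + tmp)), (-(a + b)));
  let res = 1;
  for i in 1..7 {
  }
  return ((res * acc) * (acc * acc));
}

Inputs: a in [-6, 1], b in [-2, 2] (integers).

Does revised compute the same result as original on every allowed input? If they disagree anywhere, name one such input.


Not equivalent: a=-6, b=-2 separates them (166375000 vs 10648).
original: tmp becomes 24; next acc becomes 22; next res becomes 1; next at i=1:; next res becomes 5; next at i=2:; next res becomes 25; next at i=3:; next res becomes 125; next at i=4:; next res becomes 625; next at i=5:; next res becomes 3125; next at i=6:; next res becomes 15625; next final value 166375000
revised: tmp becomes 24; next acc becomes 22; next res becomes 1; next at i=1:; next at i=2:; next at i=3:; next at i=4:; next at i=5:; next at i=6:; next final value 10648
verdict: not equivalent; witness: a=-6, b=-2
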